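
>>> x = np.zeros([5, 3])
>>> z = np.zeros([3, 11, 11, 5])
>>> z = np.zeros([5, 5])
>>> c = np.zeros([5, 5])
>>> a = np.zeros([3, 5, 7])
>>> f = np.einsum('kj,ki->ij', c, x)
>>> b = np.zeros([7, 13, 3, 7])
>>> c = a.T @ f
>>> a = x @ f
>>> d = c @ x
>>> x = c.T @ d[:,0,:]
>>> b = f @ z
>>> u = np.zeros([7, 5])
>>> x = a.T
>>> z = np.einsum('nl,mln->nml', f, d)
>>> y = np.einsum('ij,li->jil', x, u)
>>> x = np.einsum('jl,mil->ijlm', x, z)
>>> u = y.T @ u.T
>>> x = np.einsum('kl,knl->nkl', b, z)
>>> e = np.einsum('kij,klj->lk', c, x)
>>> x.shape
(7, 3, 5)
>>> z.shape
(3, 7, 5)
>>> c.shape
(7, 5, 5)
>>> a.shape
(5, 5)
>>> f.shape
(3, 5)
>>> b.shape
(3, 5)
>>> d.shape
(7, 5, 3)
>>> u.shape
(7, 5, 7)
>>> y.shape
(5, 5, 7)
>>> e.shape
(3, 7)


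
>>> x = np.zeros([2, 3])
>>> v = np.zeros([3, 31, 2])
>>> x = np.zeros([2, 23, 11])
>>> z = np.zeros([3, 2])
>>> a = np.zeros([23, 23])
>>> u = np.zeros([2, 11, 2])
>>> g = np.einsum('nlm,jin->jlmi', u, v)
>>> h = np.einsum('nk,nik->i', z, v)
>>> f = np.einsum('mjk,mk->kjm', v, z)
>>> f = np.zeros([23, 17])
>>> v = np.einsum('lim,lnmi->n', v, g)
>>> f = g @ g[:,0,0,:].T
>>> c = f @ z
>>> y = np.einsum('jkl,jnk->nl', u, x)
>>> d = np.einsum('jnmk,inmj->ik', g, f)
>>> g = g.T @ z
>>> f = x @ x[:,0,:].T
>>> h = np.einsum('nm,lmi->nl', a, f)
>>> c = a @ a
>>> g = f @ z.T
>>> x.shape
(2, 23, 11)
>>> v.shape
(11,)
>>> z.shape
(3, 2)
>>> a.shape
(23, 23)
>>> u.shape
(2, 11, 2)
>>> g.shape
(2, 23, 3)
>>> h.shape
(23, 2)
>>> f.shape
(2, 23, 2)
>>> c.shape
(23, 23)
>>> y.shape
(23, 2)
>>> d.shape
(3, 31)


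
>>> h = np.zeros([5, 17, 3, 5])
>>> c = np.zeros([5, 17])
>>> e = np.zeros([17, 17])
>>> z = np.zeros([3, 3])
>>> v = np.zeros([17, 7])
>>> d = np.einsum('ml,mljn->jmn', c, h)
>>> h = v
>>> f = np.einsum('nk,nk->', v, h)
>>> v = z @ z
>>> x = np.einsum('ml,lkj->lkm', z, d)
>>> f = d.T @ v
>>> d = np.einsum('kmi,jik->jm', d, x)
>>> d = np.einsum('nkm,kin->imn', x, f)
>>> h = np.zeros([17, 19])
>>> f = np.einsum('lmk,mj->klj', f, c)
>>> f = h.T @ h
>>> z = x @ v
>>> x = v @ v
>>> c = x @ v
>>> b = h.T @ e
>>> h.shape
(17, 19)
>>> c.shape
(3, 3)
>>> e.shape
(17, 17)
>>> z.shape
(3, 5, 3)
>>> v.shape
(3, 3)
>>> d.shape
(5, 3, 3)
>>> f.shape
(19, 19)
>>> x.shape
(3, 3)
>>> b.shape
(19, 17)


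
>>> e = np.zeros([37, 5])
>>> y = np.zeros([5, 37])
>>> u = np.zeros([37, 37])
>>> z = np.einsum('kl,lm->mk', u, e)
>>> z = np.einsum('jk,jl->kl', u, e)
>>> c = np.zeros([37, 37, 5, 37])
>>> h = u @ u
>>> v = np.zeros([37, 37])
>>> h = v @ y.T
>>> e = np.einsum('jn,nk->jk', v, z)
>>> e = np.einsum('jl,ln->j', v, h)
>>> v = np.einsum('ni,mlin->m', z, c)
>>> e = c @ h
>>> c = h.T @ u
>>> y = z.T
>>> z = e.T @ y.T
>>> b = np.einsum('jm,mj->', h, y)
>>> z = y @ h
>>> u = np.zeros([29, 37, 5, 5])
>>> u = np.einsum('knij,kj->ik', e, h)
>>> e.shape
(37, 37, 5, 5)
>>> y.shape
(5, 37)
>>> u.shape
(5, 37)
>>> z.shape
(5, 5)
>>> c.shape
(5, 37)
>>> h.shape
(37, 5)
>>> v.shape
(37,)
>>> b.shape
()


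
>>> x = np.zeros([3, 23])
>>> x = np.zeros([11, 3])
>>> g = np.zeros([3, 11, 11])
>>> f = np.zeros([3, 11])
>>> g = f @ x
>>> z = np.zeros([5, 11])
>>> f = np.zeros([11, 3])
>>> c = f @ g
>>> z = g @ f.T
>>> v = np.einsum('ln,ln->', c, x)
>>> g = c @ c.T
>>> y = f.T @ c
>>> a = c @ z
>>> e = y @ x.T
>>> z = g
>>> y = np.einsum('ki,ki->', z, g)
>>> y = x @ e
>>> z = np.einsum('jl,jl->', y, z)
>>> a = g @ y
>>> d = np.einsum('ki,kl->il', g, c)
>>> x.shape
(11, 3)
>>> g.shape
(11, 11)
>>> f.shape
(11, 3)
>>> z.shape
()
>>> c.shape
(11, 3)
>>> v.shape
()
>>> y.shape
(11, 11)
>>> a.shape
(11, 11)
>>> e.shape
(3, 11)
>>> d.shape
(11, 3)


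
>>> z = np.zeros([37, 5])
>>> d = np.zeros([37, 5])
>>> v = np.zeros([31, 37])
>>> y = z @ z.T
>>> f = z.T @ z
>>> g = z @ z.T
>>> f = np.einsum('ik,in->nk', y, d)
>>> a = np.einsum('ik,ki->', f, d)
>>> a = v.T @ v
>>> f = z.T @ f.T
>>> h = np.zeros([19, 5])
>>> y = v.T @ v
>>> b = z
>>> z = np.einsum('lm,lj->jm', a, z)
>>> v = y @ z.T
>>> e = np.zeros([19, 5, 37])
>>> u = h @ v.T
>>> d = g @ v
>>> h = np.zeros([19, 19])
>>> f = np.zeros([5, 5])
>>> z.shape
(5, 37)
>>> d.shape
(37, 5)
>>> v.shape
(37, 5)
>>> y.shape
(37, 37)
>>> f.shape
(5, 5)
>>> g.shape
(37, 37)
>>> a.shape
(37, 37)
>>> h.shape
(19, 19)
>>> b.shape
(37, 5)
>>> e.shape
(19, 5, 37)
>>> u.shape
(19, 37)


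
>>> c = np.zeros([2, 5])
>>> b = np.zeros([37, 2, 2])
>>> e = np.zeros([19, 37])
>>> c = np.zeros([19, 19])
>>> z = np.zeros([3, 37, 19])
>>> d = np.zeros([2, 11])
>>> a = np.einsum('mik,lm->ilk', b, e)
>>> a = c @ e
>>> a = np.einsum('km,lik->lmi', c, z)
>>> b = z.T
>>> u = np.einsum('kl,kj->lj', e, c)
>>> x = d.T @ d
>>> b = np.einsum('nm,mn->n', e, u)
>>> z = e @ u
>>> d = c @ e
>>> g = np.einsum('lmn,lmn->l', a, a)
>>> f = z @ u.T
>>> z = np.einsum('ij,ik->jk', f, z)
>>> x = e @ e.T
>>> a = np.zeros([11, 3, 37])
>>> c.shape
(19, 19)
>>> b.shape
(19,)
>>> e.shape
(19, 37)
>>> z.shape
(37, 19)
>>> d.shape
(19, 37)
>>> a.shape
(11, 3, 37)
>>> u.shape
(37, 19)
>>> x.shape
(19, 19)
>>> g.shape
(3,)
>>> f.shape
(19, 37)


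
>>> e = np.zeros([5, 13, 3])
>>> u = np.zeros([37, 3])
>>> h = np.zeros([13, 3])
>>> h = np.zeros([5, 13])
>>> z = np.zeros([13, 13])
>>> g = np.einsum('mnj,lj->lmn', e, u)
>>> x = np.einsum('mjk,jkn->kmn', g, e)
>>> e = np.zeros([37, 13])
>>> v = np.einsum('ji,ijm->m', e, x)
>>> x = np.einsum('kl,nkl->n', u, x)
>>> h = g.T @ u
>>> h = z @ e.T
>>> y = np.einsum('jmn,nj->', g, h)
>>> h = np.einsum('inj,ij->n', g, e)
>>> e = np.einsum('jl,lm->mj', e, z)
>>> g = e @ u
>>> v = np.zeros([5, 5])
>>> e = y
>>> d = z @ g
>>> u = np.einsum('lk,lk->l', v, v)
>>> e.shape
()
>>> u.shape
(5,)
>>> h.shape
(5,)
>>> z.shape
(13, 13)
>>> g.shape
(13, 3)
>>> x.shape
(13,)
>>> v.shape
(5, 5)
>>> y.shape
()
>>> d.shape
(13, 3)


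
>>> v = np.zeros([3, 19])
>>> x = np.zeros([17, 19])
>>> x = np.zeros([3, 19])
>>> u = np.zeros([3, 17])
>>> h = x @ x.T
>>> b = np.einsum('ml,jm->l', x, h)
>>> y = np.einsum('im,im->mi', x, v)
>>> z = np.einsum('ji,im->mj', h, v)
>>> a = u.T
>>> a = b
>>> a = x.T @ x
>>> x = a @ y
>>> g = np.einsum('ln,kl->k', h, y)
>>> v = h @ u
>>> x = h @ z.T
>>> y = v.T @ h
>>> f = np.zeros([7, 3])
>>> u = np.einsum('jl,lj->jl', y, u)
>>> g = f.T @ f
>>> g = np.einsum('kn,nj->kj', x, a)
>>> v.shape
(3, 17)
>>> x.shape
(3, 19)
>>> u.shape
(17, 3)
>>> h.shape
(3, 3)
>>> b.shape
(19,)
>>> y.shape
(17, 3)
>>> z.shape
(19, 3)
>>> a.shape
(19, 19)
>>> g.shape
(3, 19)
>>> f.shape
(7, 3)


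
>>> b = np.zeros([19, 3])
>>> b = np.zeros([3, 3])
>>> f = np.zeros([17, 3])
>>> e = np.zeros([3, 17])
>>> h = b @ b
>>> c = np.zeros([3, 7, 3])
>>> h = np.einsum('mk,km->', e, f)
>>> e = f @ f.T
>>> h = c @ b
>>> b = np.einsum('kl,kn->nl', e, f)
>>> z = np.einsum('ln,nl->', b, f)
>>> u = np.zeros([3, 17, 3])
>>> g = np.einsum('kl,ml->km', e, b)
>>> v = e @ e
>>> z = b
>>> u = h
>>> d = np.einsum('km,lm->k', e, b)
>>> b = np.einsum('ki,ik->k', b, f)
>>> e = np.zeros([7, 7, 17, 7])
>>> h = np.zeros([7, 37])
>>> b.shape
(3,)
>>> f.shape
(17, 3)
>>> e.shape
(7, 7, 17, 7)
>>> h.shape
(7, 37)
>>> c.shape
(3, 7, 3)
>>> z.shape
(3, 17)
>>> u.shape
(3, 7, 3)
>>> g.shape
(17, 3)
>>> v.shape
(17, 17)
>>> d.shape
(17,)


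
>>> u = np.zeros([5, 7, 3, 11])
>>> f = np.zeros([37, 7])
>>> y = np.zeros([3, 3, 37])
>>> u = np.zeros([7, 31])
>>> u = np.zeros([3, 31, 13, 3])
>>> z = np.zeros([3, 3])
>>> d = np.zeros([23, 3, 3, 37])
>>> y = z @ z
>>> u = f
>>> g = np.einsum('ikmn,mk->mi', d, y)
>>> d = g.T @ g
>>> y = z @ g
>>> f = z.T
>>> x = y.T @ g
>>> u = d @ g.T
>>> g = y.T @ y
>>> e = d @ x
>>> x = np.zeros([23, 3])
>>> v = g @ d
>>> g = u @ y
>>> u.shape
(23, 3)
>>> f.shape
(3, 3)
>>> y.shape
(3, 23)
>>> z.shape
(3, 3)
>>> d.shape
(23, 23)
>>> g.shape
(23, 23)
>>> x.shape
(23, 3)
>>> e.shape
(23, 23)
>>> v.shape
(23, 23)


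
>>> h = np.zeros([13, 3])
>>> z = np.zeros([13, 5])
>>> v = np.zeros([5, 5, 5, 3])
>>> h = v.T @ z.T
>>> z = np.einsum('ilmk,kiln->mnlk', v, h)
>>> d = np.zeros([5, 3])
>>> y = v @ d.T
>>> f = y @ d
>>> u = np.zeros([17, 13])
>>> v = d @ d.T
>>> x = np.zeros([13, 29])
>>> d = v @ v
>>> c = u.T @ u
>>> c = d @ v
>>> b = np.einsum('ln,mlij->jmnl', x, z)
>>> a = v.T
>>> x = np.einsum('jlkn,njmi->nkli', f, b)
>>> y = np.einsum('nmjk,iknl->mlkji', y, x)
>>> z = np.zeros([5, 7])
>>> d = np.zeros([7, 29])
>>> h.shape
(3, 5, 5, 13)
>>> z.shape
(5, 7)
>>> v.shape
(5, 5)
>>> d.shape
(7, 29)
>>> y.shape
(5, 13, 5, 5, 3)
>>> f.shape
(5, 5, 5, 3)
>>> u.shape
(17, 13)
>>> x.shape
(3, 5, 5, 13)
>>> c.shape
(5, 5)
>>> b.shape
(3, 5, 29, 13)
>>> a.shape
(5, 5)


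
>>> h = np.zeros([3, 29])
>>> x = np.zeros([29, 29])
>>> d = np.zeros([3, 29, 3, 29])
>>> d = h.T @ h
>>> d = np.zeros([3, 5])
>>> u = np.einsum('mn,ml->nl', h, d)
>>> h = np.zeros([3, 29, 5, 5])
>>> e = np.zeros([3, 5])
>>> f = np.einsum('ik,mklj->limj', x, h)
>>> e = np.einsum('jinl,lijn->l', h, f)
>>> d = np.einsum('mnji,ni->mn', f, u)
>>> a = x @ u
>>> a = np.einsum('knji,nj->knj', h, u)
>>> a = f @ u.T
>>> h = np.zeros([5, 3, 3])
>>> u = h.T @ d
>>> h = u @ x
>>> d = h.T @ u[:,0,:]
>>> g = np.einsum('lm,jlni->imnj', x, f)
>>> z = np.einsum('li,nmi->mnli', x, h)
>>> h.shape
(3, 3, 29)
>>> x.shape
(29, 29)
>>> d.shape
(29, 3, 29)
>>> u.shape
(3, 3, 29)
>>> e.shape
(5,)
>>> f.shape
(5, 29, 3, 5)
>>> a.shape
(5, 29, 3, 29)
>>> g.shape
(5, 29, 3, 5)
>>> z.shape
(3, 3, 29, 29)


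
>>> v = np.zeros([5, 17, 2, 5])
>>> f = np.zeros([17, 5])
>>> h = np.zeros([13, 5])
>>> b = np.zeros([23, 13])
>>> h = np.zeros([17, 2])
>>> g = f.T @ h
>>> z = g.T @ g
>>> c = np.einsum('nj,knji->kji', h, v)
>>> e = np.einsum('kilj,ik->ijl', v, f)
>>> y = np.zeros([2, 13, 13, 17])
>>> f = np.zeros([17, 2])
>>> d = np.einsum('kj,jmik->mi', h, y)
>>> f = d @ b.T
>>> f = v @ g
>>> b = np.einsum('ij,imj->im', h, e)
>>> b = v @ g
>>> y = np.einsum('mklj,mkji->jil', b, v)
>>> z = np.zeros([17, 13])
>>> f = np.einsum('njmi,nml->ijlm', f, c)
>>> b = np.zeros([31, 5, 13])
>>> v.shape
(5, 17, 2, 5)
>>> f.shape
(2, 17, 5, 2)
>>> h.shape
(17, 2)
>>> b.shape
(31, 5, 13)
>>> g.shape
(5, 2)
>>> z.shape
(17, 13)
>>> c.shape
(5, 2, 5)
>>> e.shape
(17, 5, 2)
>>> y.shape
(2, 5, 2)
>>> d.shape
(13, 13)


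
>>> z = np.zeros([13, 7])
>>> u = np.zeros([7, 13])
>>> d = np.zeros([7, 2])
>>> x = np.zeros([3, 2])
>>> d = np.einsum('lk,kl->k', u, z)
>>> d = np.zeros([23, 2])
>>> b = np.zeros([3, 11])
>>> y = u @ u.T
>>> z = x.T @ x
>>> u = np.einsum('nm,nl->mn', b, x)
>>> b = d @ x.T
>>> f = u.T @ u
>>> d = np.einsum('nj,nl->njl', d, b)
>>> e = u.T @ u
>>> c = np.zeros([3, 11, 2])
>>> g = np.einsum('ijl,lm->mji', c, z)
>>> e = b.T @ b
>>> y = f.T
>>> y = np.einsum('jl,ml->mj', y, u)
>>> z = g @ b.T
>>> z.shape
(2, 11, 23)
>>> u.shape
(11, 3)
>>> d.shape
(23, 2, 3)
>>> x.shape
(3, 2)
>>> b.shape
(23, 3)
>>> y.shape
(11, 3)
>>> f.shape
(3, 3)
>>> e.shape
(3, 3)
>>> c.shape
(3, 11, 2)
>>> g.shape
(2, 11, 3)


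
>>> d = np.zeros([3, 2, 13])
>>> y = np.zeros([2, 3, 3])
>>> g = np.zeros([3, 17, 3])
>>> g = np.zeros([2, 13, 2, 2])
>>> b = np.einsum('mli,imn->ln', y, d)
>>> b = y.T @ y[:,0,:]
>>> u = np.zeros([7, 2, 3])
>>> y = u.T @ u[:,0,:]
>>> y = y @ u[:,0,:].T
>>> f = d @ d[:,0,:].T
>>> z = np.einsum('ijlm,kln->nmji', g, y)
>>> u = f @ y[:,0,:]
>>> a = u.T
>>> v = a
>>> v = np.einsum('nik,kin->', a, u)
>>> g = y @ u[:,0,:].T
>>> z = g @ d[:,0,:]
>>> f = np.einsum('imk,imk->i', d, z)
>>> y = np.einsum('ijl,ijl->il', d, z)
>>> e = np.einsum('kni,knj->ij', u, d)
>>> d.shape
(3, 2, 13)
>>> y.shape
(3, 13)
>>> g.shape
(3, 2, 3)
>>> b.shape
(3, 3, 3)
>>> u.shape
(3, 2, 7)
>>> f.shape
(3,)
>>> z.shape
(3, 2, 13)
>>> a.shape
(7, 2, 3)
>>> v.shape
()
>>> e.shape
(7, 13)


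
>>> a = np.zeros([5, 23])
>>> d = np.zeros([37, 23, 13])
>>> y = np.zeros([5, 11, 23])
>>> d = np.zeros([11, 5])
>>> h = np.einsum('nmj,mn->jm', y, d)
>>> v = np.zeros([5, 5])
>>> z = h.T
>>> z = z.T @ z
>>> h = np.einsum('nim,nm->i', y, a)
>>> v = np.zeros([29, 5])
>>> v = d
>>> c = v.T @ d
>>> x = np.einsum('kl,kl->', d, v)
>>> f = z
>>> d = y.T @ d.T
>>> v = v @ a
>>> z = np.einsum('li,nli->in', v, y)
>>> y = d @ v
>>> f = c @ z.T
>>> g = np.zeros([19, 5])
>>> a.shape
(5, 23)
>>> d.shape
(23, 11, 11)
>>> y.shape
(23, 11, 23)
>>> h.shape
(11,)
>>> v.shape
(11, 23)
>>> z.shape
(23, 5)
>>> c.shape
(5, 5)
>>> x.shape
()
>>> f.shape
(5, 23)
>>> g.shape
(19, 5)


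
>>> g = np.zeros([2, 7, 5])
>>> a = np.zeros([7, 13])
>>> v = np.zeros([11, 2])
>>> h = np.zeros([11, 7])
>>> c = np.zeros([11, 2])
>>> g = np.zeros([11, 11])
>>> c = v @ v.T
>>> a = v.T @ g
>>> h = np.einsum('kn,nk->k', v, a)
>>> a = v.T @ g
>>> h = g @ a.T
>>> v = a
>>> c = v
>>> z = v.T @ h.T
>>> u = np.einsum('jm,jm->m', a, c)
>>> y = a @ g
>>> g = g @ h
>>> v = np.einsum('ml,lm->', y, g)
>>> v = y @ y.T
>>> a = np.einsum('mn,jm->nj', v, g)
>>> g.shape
(11, 2)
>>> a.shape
(2, 11)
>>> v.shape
(2, 2)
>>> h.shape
(11, 2)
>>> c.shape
(2, 11)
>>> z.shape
(11, 11)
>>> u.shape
(11,)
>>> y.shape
(2, 11)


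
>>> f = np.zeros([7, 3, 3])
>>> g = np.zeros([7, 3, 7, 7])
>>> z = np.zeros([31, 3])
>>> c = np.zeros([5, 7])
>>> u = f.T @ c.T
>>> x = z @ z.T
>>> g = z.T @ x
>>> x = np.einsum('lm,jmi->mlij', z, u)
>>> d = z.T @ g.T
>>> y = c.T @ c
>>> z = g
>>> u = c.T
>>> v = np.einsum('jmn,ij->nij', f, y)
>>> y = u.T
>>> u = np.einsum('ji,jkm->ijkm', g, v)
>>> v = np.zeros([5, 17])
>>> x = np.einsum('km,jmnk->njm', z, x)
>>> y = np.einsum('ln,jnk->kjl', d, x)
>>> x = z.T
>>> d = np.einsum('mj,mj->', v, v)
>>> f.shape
(7, 3, 3)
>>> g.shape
(3, 31)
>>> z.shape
(3, 31)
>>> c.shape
(5, 7)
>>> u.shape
(31, 3, 7, 7)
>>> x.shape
(31, 3)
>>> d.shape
()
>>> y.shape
(31, 5, 3)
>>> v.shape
(5, 17)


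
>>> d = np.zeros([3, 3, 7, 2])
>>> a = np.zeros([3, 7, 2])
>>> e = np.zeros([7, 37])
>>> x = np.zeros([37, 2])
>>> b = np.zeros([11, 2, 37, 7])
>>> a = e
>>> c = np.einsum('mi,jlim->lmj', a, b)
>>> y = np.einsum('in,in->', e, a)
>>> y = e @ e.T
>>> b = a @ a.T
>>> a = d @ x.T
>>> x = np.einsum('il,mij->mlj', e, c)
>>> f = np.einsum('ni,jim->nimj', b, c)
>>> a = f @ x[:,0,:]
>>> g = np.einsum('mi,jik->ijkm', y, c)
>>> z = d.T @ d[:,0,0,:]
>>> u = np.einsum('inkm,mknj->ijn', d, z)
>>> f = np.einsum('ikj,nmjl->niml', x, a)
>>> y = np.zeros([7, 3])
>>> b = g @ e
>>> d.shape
(3, 3, 7, 2)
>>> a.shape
(7, 7, 11, 11)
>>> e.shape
(7, 37)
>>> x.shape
(2, 37, 11)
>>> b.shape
(7, 2, 11, 37)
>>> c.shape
(2, 7, 11)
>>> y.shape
(7, 3)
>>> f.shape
(7, 2, 7, 11)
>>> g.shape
(7, 2, 11, 7)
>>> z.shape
(2, 7, 3, 2)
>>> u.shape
(3, 2, 3)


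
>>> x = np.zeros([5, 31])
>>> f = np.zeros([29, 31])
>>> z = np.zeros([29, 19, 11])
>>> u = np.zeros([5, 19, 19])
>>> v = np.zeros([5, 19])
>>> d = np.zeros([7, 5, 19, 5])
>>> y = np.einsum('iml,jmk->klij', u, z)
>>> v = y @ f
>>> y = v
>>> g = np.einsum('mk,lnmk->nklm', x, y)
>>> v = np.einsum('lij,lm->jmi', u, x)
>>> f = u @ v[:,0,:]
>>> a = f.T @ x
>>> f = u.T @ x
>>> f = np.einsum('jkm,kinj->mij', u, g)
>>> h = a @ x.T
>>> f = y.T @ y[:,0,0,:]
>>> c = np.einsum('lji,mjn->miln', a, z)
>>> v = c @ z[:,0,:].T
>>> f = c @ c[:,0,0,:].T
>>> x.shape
(5, 31)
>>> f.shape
(29, 31, 19, 29)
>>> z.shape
(29, 19, 11)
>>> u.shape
(5, 19, 19)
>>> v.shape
(29, 31, 19, 29)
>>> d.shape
(7, 5, 19, 5)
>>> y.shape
(11, 19, 5, 31)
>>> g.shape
(19, 31, 11, 5)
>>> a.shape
(19, 19, 31)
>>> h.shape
(19, 19, 5)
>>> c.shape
(29, 31, 19, 11)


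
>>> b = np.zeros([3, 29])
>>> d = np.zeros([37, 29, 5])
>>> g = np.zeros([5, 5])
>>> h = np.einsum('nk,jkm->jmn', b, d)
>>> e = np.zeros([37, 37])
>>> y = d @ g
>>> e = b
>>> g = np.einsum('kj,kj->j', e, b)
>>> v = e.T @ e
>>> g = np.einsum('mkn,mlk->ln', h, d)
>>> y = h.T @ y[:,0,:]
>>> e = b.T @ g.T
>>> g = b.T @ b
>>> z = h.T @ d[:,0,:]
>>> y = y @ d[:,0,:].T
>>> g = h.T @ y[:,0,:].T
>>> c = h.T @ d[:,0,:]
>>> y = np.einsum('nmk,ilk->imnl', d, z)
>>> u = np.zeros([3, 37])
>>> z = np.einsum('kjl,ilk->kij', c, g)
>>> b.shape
(3, 29)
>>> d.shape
(37, 29, 5)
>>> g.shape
(3, 5, 3)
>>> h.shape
(37, 5, 3)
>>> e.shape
(29, 29)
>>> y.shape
(3, 29, 37, 5)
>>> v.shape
(29, 29)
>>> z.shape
(3, 3, 5)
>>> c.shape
(3, 5, 5)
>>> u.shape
(3, 37)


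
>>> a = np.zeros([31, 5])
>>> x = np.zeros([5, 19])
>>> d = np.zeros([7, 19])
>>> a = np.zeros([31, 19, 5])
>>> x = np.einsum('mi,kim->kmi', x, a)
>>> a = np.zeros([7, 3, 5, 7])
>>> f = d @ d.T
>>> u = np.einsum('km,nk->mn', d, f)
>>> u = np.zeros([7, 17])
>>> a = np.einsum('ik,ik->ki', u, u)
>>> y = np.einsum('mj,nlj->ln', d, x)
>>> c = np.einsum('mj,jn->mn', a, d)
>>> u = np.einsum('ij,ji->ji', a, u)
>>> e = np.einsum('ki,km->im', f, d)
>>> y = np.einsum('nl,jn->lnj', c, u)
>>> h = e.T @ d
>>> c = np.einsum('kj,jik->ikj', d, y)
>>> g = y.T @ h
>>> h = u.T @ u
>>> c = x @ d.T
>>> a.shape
(17, 7)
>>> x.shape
(31, 5, 19)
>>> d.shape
(7, 19)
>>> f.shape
(7, 7)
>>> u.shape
(7, 17)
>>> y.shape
(19, 17, 7)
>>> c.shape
(31, 5, 7)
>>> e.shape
(7, 19)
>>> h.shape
(17, 17)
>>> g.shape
(7, 17, 19)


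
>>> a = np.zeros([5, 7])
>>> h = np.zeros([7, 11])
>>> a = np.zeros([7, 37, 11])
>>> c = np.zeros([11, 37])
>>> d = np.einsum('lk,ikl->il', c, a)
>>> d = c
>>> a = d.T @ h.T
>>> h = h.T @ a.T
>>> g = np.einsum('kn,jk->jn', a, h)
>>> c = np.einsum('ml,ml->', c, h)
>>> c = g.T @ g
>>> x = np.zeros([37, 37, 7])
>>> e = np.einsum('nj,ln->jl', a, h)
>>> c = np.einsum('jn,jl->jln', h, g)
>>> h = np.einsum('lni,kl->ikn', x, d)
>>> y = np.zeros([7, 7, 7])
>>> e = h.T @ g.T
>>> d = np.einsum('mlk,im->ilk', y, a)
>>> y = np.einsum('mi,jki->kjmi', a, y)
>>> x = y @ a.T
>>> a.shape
(37, 7)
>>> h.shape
(7, 11, 37)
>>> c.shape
(11, 7, 37)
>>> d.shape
(37, 7, 7)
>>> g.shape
(11, 7)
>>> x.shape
(7, 7, 37, 37)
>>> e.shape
(37, 11, 11)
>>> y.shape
(7, 7, 37, 7)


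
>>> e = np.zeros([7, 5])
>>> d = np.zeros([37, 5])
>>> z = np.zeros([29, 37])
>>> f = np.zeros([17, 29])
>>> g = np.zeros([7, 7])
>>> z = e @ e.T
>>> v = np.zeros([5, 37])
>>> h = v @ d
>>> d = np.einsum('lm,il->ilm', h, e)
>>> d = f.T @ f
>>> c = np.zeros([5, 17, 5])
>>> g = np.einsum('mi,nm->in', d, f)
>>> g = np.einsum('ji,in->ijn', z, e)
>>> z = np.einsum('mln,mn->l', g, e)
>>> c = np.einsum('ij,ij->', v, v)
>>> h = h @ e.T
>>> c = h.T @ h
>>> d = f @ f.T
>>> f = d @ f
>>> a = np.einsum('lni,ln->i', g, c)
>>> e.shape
(7, 5)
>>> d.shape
(17, 17)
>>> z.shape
(7,)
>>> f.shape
(17, 29)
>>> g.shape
(7, 7, 5)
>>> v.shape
(5, 37)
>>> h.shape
(5, 7)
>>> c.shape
(7, 7)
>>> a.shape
(5,)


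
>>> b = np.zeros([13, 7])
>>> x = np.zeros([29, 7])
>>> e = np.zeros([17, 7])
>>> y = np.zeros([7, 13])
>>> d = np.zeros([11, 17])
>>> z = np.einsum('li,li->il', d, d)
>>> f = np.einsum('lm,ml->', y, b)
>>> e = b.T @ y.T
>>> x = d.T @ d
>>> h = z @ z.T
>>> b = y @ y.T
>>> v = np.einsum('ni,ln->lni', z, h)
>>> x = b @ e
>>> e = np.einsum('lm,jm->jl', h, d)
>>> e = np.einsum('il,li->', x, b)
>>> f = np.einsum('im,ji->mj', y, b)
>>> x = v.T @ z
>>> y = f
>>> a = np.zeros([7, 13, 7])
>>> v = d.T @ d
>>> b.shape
(7, 7)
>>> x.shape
(11, 17, 11)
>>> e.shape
()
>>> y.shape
(13, 7)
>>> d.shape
(11, 17)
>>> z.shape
(17, 11)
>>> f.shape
(13, 7)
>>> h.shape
(17, 17)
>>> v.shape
(17, 17)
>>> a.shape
(7, 13, 7)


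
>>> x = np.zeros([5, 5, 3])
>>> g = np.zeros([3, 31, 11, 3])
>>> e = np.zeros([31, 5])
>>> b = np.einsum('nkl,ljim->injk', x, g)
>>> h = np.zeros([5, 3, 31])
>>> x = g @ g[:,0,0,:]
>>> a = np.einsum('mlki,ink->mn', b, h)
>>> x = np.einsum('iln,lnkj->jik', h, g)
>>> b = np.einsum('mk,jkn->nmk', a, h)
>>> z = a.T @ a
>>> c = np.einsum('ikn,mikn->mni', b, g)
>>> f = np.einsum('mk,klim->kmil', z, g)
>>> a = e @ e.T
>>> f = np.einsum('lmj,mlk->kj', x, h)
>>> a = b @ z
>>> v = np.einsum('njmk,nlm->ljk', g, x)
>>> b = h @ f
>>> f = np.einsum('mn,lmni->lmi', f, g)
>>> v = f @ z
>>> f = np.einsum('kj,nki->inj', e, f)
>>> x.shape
(3, 5, 11)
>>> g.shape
(3, 31, 11, 3)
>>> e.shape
(31, 5)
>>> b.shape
(5, 3, 11)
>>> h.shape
(5, 3, 31)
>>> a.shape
(31, 11, 3)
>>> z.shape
(3, 3)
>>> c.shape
(3, 3, 31)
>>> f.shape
(3, 3, 5)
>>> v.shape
(3, 31, 3)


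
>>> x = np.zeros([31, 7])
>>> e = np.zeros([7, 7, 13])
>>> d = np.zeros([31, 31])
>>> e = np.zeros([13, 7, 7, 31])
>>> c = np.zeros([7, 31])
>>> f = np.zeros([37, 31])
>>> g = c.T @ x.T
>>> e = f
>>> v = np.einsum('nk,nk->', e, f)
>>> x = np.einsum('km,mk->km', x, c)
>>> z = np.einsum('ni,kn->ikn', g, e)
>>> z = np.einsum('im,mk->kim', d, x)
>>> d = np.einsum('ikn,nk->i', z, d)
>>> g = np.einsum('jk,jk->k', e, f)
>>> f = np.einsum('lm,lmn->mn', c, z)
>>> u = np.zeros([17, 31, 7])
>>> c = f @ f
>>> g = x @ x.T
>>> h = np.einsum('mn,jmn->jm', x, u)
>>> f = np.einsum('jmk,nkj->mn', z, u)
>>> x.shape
(31, 7)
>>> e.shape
(37, 31)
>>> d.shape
(7,)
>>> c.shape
(31, 31)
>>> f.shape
(31, 17)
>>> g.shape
(31, 31)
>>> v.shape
()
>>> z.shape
(7, 31, 31)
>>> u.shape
(17, 31, 7)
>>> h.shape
(17, 31)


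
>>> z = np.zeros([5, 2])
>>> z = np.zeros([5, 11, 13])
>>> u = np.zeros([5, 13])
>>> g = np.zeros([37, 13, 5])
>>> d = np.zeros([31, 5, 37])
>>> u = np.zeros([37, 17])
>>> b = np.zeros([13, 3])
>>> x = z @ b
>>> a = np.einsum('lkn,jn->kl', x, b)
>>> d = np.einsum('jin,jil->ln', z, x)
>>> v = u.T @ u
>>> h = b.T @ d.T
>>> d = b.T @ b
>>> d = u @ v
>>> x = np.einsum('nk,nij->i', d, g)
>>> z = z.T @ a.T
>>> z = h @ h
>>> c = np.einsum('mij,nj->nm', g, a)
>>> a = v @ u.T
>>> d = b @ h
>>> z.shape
(3, 3)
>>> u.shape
(37, 17)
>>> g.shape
(37, 13, 5)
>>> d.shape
(13, 3)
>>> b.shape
(13, 3)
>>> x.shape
(13,)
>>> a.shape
(17, 37)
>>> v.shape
(17, 17)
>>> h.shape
(3, 3)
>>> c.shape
(11, 37)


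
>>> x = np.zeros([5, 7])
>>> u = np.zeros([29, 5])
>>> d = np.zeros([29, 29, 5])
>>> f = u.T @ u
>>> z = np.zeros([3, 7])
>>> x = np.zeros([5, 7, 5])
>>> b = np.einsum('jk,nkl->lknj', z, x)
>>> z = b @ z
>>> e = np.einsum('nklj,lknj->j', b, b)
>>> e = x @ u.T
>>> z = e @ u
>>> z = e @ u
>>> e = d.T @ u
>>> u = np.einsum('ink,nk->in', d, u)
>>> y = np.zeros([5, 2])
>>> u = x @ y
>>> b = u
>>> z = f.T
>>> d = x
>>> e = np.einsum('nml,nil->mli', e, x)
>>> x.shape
(5, 7, 5)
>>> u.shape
(5, 7, 2)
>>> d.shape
(5, 7, 5)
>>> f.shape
(5, 5)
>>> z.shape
(5, 5)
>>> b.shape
(5, 7, 2)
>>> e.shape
(29, 5, 7)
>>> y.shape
(5, 2)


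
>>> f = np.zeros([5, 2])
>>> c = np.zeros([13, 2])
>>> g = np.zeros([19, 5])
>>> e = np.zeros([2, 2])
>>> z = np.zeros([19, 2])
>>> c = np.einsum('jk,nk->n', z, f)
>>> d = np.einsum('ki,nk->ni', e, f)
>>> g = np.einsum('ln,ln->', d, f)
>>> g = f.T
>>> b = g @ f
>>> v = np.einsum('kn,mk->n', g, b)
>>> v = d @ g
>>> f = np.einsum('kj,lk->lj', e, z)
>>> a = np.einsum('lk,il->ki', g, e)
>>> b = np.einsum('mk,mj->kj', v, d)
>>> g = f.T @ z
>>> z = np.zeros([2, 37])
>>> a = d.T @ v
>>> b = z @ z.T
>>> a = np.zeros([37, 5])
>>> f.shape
(19, 2)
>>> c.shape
(5,)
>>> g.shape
(2, 2)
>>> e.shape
(2, 2)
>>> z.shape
(2, 37)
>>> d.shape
(5, 2)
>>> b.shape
(2, 2)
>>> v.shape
(5, 5)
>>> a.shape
(37, 5)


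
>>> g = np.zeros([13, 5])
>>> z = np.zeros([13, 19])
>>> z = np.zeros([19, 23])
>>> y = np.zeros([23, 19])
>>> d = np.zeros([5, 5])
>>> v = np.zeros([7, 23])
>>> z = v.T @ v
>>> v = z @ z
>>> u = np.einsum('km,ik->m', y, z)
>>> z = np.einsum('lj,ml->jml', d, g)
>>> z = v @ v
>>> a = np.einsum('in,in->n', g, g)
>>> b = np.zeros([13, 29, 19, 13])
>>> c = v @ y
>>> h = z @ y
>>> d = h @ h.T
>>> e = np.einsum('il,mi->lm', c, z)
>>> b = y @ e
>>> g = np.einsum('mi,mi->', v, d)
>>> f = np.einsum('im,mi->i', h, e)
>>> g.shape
()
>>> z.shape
(23, 23)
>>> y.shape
(23, 19)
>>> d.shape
(23, 23)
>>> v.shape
(23, 23)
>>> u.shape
(19,)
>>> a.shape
(5,)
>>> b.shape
(23, 23)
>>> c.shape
(23, 19)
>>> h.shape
(23, 19)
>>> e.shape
(19, 23)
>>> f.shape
(23,)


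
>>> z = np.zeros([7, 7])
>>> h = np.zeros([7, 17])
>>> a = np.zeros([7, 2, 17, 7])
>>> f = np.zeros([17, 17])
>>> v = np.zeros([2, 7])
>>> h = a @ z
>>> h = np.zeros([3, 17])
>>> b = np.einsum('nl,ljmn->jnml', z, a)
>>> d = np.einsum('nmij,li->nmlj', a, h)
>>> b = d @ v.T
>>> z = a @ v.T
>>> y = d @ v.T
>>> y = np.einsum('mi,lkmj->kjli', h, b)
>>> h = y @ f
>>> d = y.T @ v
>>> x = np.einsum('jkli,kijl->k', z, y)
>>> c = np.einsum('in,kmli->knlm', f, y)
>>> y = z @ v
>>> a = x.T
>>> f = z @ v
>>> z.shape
(7, 2, 17, 2)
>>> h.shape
(2, 2, 7, 17)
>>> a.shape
(2,)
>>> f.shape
(7, 2, 17, 7)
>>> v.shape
(2, 7)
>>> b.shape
(7, 2, 3, 2)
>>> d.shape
(17, 7, 2, 7)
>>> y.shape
(7, 2, 17, 7)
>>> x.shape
(2,)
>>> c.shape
(2, 17, 7, 2)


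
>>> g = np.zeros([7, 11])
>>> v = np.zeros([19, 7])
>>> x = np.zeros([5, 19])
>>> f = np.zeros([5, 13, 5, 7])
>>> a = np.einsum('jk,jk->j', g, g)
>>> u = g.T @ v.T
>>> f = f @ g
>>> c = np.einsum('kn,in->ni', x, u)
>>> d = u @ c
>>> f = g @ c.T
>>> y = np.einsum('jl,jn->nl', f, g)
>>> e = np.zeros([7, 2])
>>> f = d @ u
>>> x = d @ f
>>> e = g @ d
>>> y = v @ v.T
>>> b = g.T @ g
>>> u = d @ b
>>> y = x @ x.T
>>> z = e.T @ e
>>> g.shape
(7, 11)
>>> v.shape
(19, 7)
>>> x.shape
(11, 19)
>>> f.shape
(11, 19)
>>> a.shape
(7,)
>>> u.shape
(11, 11)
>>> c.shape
(19, 11)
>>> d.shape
(11, 11)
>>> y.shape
(11, 11)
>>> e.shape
(7, 11)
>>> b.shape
(11, 11)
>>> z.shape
(11, 11)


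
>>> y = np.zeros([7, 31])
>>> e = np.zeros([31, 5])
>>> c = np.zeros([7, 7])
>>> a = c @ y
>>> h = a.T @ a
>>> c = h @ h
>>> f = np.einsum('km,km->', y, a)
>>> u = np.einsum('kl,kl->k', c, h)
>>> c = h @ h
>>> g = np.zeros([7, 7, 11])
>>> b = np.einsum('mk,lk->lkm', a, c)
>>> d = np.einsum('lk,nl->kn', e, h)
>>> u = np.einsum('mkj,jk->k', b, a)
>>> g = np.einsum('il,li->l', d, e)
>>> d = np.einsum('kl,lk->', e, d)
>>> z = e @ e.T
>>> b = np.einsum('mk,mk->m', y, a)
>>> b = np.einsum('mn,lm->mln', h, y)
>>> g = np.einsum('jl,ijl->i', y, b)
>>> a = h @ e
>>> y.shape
(7, 31)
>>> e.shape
(31, 5)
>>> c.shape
(31, 31)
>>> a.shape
(31, 5)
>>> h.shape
(31, 31)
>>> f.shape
()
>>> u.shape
(31,)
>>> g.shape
(31,)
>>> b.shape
(31, 7, 31)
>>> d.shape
()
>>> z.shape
(31, 31)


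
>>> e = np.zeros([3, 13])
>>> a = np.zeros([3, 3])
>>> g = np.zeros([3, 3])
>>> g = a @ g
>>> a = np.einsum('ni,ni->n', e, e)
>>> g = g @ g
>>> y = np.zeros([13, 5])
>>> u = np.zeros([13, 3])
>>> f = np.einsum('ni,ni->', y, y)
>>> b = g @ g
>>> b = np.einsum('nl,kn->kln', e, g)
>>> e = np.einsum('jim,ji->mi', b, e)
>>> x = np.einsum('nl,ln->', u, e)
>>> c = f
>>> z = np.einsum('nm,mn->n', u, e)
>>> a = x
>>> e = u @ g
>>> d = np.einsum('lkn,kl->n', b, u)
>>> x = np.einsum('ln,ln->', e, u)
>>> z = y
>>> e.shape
(13, 3)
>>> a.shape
()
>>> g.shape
(3, 3)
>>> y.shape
(13, 5)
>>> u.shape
(13, 3)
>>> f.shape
()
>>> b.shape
(3, 13, 3)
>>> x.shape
()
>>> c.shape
()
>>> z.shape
(13, 5)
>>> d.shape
(3,)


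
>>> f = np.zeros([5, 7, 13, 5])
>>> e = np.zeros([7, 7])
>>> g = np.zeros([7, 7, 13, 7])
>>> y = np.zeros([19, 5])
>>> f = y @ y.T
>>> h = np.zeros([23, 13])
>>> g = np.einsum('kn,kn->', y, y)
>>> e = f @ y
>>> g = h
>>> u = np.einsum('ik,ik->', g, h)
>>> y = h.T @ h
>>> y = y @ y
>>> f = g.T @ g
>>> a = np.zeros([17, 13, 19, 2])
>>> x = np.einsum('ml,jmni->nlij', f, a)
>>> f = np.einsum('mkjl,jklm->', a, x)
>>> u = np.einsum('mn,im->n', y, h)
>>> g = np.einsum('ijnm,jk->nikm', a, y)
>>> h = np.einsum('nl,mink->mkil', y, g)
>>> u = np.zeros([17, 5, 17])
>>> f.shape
()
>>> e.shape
(19, 5)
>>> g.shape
(19, 17, 13, 2)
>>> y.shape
(13, 13)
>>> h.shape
(19, 2, 17, 13)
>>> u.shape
(17, 5, 17)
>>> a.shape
(17, 13, 19, 2)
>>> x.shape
(19, 13, 2, 17)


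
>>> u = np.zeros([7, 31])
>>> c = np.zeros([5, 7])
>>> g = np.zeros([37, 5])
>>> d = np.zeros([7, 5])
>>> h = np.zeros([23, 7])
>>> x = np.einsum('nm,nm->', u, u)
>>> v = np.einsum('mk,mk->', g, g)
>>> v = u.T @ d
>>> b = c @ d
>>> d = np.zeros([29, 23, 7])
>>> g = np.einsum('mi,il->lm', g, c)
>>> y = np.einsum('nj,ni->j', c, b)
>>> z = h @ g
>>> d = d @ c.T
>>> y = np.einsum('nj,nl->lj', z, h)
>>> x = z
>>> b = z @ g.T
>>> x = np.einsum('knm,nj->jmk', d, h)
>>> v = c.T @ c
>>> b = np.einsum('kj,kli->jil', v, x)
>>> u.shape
(7, 31)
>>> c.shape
(5, 7)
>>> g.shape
(7, 37)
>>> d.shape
(29, 23, 5)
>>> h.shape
(23, 7)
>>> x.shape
(7, 5, 29)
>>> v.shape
(7, 7)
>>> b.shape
(7, 29, 5)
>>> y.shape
(7, 37)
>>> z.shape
(23, 37)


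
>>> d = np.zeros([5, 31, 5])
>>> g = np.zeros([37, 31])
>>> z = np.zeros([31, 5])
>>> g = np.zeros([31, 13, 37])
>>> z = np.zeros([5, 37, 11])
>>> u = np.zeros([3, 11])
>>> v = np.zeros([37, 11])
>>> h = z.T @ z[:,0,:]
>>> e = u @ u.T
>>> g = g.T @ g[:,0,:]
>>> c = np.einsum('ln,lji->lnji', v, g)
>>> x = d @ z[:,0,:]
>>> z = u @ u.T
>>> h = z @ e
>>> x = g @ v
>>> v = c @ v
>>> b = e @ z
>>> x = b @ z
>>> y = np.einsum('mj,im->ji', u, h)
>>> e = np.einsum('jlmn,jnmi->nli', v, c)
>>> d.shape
(5, 31, 5)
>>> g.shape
(37, 13, 37)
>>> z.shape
(3, 3)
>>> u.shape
(3, 11)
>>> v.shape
(37, 11, 13, 11)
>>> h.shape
(3, 3)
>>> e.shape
(11, 11, 37)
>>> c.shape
(37, 11, 13, 37)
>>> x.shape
(3, 3)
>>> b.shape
(3, 3)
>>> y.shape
(11, 3)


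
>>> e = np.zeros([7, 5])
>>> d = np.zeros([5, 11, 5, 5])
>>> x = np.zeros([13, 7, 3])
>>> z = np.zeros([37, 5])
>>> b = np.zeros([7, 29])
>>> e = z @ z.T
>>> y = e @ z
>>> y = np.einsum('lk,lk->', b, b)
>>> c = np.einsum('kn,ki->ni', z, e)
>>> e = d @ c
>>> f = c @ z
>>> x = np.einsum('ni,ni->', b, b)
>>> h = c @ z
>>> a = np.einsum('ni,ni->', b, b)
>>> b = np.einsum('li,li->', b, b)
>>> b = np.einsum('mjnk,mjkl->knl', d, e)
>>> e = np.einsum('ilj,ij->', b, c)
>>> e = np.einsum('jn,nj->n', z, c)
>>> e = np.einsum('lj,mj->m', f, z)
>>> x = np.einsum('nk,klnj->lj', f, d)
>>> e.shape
(37,)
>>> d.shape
(5, 11, 5, 5)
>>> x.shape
(11, 5)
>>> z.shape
(37, 5)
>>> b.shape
(5, 5, 37)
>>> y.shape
()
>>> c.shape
(5, 37)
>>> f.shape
(5, 5)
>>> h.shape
(5, 5)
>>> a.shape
()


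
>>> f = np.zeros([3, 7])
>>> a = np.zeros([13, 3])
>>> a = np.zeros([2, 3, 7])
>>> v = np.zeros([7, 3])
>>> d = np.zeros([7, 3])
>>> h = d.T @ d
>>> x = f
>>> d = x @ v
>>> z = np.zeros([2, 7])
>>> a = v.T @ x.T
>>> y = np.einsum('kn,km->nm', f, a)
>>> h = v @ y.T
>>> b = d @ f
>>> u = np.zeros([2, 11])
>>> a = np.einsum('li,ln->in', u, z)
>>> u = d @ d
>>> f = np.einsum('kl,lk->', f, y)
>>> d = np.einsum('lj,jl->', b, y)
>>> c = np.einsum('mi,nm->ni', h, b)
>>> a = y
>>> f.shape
()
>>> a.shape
(7, 3)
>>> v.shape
(7, 3)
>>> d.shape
()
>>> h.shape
(7, 7)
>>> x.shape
(3, 7)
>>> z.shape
(2, 7)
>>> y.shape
(7, 3)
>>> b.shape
(3, 7)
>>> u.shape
(3, 3)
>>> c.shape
(3, 7)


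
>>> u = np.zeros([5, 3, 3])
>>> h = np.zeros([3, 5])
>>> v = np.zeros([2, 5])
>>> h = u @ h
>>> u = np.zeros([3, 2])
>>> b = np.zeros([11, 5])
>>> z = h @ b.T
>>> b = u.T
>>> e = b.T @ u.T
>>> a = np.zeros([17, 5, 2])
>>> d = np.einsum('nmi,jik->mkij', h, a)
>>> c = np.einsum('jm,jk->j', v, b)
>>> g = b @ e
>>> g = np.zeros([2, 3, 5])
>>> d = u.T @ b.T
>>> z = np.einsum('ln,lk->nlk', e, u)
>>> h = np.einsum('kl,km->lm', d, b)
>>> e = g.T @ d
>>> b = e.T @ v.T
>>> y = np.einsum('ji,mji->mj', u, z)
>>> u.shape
(3, 2)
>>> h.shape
(2, 3)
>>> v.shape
(2, 5)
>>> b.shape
(2, 3, 2)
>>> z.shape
(3, 3, 2)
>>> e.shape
(5, 3, 2)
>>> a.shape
(17, 5, 2)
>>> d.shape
(2, 2)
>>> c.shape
(2,)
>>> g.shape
(2, 3, 5)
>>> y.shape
(3, 3)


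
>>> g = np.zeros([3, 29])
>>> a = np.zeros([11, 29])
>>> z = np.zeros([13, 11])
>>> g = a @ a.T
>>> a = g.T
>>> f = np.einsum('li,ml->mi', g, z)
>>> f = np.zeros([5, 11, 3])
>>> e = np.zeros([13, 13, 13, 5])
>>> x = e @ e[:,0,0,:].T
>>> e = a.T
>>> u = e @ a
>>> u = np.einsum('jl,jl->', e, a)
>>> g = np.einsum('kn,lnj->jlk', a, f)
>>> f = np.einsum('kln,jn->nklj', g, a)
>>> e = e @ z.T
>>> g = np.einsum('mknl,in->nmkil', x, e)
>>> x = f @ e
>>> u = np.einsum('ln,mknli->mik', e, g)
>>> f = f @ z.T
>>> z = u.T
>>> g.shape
(13, 13, 13, 11, 13)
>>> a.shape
(11, 11)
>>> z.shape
(13, 13, 13)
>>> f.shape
(11, 3, 5, 13)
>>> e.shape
(11, 13)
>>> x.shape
(11, 3, 5, 13)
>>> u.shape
(13, 13, 13)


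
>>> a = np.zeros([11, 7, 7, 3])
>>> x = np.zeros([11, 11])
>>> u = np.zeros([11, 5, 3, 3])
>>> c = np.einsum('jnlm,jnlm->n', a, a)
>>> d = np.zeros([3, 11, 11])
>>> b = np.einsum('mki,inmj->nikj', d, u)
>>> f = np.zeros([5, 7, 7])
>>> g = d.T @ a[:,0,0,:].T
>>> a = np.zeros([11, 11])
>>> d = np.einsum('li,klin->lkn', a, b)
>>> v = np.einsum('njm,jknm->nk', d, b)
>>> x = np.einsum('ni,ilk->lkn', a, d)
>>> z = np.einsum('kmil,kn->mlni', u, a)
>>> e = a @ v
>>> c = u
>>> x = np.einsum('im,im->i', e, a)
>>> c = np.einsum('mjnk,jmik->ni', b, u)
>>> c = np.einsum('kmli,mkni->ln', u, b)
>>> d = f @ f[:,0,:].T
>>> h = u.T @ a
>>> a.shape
(11, 11)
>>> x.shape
(11,)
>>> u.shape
(11, 5, 3, 3)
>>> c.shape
(3, 11)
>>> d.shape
(5, 7, 5)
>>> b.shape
(5, 11, 11, 3)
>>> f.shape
(5, 7, 7)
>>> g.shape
(11, 11, 11)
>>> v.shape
(11, 11)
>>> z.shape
(5, 3, 11, 3)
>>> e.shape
(11, 11)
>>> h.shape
(3, 3, 5, 11)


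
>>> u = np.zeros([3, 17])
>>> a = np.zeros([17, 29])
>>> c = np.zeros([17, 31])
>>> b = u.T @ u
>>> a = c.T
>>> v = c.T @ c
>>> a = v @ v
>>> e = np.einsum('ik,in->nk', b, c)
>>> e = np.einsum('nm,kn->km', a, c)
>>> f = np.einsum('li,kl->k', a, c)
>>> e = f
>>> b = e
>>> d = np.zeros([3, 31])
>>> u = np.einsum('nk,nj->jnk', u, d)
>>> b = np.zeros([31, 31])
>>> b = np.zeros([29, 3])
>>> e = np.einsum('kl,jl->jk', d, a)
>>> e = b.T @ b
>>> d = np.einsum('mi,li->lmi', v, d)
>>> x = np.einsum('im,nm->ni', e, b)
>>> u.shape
(31, 3, 17)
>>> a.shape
(31, 31)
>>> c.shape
(17, 31)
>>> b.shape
(29, 3)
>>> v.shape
(31, 31)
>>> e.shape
(3, 3)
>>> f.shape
(17,)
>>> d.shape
(3, 31, 31)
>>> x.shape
(29, 3)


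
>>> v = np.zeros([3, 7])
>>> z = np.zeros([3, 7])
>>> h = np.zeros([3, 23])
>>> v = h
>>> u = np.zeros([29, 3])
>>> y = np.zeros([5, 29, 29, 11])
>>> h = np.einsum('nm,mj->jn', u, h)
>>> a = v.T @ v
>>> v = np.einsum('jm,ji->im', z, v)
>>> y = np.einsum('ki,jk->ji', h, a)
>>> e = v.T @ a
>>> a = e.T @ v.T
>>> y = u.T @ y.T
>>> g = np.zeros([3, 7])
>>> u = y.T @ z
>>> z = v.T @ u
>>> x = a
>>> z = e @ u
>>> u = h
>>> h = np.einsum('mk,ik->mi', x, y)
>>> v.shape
(23, 7)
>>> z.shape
(7, 7)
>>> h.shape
(23, 3)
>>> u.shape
(23, 29)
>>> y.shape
(3, 23)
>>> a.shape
(23, 23)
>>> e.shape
(7, 23)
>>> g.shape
(3, 7)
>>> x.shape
(23, 23)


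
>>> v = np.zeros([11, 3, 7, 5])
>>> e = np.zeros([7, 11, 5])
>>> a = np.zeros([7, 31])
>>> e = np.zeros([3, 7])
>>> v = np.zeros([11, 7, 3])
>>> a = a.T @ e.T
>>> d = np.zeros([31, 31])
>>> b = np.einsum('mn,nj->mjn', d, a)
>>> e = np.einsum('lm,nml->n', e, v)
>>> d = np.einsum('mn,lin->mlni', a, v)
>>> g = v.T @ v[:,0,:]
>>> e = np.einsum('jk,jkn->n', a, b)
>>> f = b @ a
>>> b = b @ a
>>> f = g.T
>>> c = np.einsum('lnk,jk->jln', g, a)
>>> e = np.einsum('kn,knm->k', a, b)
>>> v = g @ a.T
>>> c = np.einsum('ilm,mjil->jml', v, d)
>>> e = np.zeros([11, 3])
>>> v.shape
(3, 7, 31)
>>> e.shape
(11, 3)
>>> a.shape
(31, 3)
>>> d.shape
(31, 11, 3, 7)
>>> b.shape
(31, 3, 3)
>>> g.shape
(3, 7, 3)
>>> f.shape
(3, 7, 3)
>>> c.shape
(11, 31, 7)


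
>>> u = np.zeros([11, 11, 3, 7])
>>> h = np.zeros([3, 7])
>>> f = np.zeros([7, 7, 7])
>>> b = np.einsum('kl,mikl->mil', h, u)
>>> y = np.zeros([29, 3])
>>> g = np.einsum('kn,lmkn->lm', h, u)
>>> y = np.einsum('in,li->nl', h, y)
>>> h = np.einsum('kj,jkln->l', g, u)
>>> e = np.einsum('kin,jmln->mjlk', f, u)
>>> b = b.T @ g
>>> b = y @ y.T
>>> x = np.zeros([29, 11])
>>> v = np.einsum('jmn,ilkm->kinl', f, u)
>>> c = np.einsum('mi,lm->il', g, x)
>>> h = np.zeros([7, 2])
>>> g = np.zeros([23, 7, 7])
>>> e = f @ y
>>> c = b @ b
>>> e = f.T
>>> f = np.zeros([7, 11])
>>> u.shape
(11, 11, 3, 7)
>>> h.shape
(7, 2)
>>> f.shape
(7, 11)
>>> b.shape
(7, 7)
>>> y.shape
(7, 29)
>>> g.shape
(23, 7, 7)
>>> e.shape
(7, 7, 7)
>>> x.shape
(29, 11)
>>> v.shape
(3, 11, 7, 11)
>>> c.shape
(7, 7)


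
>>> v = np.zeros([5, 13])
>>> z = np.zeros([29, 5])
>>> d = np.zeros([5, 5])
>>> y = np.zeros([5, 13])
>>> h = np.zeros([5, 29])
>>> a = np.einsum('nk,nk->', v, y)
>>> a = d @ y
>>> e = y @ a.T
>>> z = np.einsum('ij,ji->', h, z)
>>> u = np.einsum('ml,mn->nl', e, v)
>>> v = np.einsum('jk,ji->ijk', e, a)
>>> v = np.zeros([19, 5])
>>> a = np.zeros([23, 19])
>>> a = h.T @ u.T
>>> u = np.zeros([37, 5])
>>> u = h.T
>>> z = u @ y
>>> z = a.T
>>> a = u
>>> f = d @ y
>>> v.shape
(19, 5)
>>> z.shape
(13, 29)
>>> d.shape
(5, 5)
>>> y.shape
(5, 13)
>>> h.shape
(5, 29)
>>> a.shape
(29, 5)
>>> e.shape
(5, 5)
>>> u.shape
(29, 5)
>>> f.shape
(5, 13)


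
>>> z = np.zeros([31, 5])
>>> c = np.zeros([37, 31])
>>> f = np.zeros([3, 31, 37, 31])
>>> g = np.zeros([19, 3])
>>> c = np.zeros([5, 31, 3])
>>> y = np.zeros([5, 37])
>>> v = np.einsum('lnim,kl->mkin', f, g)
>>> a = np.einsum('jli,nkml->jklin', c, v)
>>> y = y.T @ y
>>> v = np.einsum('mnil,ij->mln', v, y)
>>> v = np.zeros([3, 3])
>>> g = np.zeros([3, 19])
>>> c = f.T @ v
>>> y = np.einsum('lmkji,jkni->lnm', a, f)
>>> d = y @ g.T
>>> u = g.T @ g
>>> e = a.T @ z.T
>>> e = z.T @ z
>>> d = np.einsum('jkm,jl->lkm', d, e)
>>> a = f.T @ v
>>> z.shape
(31, 5)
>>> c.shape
(31, 37, 31, 3)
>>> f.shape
(3, 31, 37, 31)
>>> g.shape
(3, 19)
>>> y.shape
(5, 37, 19)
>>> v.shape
(3, 3)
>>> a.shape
(31, 37, 31, 3)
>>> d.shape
(5, 37, 3)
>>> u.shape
(19, 19)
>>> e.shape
(5, 5)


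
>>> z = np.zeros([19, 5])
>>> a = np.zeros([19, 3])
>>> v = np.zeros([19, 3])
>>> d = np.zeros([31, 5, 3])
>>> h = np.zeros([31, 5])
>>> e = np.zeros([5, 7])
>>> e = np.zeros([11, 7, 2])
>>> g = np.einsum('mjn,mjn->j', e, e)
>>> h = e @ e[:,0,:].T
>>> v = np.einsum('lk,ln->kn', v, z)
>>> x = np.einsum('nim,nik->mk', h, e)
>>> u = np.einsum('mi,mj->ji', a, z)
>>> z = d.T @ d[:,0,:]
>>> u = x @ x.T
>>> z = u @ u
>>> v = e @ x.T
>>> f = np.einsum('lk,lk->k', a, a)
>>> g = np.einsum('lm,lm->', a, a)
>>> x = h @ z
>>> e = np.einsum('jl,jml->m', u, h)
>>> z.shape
(11, 11)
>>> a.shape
(19, 3)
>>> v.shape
(11, 7, 11)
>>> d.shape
(31, 5, 3)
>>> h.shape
(11, 7, 11)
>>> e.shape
(7,)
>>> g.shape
()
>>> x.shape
(11, 7, 11)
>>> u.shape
(11, 11)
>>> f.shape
(3,)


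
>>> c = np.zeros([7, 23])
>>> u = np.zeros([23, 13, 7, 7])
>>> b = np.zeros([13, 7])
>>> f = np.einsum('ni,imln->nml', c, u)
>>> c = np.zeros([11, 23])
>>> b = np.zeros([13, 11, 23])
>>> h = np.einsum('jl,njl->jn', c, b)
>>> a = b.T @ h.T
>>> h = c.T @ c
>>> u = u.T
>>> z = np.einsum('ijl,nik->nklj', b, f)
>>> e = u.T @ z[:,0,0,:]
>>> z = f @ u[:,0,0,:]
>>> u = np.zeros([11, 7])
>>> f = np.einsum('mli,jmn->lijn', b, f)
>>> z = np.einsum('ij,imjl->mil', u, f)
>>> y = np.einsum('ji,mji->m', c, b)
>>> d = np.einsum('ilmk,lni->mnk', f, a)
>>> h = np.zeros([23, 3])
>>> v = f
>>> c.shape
(11, 23)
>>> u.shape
(11, 7)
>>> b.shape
(13, 11, 23)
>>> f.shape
(11, 23, 7, 7)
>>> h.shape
(23, 3)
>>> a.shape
(23, 11, 11)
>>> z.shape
(23, 11, 7)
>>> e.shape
(23, 13, 7, 11)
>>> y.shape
(13,)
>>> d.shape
(7, 11, 7)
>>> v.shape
(11, 23, 7, 7)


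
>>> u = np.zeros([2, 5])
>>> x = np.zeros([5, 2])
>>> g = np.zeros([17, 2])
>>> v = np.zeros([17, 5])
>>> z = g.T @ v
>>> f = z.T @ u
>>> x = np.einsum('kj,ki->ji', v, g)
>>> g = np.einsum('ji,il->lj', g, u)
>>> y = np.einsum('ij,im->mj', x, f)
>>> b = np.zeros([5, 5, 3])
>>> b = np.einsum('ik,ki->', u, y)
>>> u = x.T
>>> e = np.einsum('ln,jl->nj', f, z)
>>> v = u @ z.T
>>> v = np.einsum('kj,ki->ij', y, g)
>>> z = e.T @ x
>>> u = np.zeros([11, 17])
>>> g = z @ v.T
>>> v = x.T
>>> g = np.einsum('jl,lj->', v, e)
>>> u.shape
(11, 17)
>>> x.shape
(5, 2)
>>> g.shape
()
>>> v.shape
(2, 5)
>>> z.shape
(2, 2)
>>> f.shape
(5, 5)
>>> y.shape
(5, 2)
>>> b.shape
()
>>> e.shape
(5, 2)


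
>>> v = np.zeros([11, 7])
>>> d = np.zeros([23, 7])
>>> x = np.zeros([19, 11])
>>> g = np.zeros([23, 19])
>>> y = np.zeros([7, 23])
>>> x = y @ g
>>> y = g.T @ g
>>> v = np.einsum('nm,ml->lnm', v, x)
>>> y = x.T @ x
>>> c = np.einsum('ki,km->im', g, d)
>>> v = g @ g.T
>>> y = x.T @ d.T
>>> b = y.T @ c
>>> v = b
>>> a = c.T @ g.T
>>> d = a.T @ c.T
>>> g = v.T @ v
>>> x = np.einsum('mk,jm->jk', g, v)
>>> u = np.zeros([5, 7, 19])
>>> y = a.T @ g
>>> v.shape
(23, 7)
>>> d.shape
(23, 19)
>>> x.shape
(23, 7)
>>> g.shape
(7, 7)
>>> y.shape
(23, 7)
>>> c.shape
(19, 7)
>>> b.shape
(23, 7)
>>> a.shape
(7, 23)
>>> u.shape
(5, 7, 19)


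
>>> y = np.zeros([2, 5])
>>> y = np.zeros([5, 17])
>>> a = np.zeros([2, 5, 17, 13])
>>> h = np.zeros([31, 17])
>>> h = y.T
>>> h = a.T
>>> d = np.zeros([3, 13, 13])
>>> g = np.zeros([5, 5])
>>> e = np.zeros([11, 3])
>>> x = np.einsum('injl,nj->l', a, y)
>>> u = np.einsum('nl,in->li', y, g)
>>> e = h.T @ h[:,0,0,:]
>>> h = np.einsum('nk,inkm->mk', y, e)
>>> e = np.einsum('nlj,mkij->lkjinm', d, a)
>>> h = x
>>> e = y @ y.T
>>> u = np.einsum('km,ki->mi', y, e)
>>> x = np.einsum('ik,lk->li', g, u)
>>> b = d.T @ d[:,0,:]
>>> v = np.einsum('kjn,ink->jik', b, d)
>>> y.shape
(5, 17)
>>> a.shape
(2, 5, 17, 13)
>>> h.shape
(13,)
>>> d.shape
(3, 13, 13)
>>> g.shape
(5, 5)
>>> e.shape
(5, 5)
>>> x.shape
(17, 5)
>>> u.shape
(17, 5)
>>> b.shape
(13, 13, 13)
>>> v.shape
(13, 3, 13)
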